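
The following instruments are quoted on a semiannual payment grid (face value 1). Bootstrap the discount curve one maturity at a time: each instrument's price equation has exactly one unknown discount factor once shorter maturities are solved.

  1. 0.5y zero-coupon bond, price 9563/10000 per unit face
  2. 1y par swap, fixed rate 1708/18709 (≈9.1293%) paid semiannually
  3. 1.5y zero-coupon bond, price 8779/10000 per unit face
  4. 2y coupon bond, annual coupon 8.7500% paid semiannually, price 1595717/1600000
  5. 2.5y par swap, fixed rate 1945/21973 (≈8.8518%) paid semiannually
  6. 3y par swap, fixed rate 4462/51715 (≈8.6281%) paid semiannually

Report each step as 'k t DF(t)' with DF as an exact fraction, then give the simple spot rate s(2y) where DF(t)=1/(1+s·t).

1 1/2 9563/10000
2 1 4573/5000
3 3/2 8779/10000
4 2 8403/10000
5 5/2 1611/2000
6 3 7769/10000
s(2y) = (1/(8403/10000) − 1)/(2) = 1597/16806 ≈ 9.5026%

step 1 [0.5y] zero: DF = P = 9563/10000 ≈ 0.956300
step 2 [1y] swap r/2=854/18709: DF=(1 − 854/18709·(0.956300))/(1+854/18709) = 4573/5000 ≈ 0.914600
step 3 [1.5y] zero: DF = P = 8779/10000 ≈ 0.877900
step 4 [2y] bond c/2=7/160: DF=(1595717/1600000 − 7/160·(0.956300+0.914600+0.877900))/(1+7/160) = 8403/10000 ≈ 0.840300
step 5 [2.5y] swap r/2=1945/43946: DF=(1 − 1945/43946·(0.956300+0.914600+0.877900+0.840300))/(1+1945/43946) = 1611/2000 ≈ 0.805500
step 6 [3y] swap r/2=2231/51715: DF=(1 − 2231/51715·(0.956300+0.914600+0.877900+0.840300+0.805500))/(1+2231/51715) = 7769/10000 ≈ 0.776900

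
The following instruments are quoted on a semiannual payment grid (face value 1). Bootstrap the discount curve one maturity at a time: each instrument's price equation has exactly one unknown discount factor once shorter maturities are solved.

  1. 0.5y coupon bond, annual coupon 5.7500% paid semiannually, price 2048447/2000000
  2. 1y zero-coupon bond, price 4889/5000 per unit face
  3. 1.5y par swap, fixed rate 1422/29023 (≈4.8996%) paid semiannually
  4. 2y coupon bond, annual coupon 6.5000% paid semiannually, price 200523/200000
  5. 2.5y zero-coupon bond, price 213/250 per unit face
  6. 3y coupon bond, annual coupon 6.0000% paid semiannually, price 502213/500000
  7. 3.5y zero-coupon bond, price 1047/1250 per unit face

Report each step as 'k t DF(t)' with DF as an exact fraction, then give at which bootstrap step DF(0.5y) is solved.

1 1/2 2489/2500
2 1 4889/5000
3 3/2 9289/10000
4 2 8797/10000
5 5/2 213/250
6 3 4201/5000
7 7/2 1047/1250
DF(0.5y) is solved at step 1

step 1 [0.5y] bond c/2=23/800: DF=(2048447/2000000 − 23/800·(0))/(1+23/800) = 2489/2500 ≈ 0.995600
step 2 [1y] zero: DF = P = 4889/5000 ≈ 0.977800
step 3 [1.5y] swap r/2=711/29023: DF=(1 − 711/29023·(0.995600+0.977800))/(1+711/29023) = 9289/10000 ≈ 0.928900
step 4 [2y] bond c/2=13/400: DF=(200523/200000 − 13/400·(0.995600+0.977800+0.928900))/(1+13/400) = 8797/10000 ≈ 0.879700
step 5 [2.5y] zero: DF = P = 213/250 ≈ 0.852000
step 6 [3y] bond c/2=3/100: DF=(502213/500000 − 3/100·(0.995600+0.977800+0.928900+0.879700+0.852000))/(1+3/100) = 4201/5000 ≈ 0.840200
step 7 [3.5y] zero: DF = P = 1047/1250 ≈ 0.837600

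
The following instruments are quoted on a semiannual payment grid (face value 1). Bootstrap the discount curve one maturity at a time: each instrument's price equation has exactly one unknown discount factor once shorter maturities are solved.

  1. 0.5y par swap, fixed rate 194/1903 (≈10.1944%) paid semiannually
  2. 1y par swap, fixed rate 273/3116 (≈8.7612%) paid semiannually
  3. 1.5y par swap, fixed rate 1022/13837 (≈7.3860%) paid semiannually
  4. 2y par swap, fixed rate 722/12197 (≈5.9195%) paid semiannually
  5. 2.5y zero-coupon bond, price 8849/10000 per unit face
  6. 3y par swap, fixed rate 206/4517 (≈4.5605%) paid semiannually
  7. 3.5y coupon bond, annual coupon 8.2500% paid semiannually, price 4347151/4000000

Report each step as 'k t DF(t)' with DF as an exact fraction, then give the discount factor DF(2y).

1 1/2 1903/2000
2 1 9181/10000
3 3/2 4489/5000
4 2 8917/10000
5 5/2 8849/10000
6 3 2191/2500
7 7/2 829/1000
DF(2y) = 8917/10000 ≈ 0.891700

step 1 [0.5y] swap r/2=97/1903: DF=(1 − 97/1903·(0))/(1+97/1903) = 1903/2000 ≈ 0.951500
step 2 [1y] swap r/2=273/6232: DF=(1 − 273/6232·(0.951500))/(1+273/6232) = 9181/10000 ≈ 0.918100
step 3 [1.5y] swap r/2=511/13837: DF=(1 − 511/13837·(0.951500+0.918100))/(1+511/13837) = 4489/5000 ≈ 0.897800
step 4 [2y] swap r/2=361/12197: DF=(1 − 361/12197·(0.951500+0.918100+0.897800))/(1+361/12197) = 8917/10000 ≈ 0.891700
step 5 [2.5y] zero: DF = P = 8849/10000 ≈ 0.884900
step 6 [3y] swap r/2=103/4517: DF=(1 − 103/4517·(0.951500+0.918100+0.897800+0.891700+0.884900))/(1+103/4517) = 2191/2500 ≈ 0.876400
step 7 [3.5y] bond c/2=33/800: DF=(4347151/4000000 − 33/800·(0.951500+0.918100+0.897800+0.891700+0.884900+0.876400))/(1+33/800) = 829/1000 ≈ 0.829000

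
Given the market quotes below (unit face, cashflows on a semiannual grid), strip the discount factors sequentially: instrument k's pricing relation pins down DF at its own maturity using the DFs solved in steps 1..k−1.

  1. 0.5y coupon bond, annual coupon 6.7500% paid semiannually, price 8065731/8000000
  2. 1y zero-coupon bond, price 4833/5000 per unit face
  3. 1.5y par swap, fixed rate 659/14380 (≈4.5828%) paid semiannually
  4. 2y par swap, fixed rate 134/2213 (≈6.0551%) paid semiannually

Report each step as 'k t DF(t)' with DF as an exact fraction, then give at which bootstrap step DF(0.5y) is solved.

1 1/2 9753/10000
2 1 4833/5000
3 3/2 9341/10000
4 2 8861/10000
DF(0.5y) is solved at step 1

step 1 [0.5y] bond c/2=27/800: DF=(8065731/8000000 − 27/800·(0))/(1+27/800) = 9753/10000 ≈ 0.975300
step 2 [1y] zero: DF = P = 4833/5000 ≈ 0.966600
step 3 [1.5y] swap r/2=659/28760: DF=(1 − 659/28760·(0.975300+0.966600))/(1+659/28760) = 9341/10000 ≈ 0.934100
step 4 [2y] swap r/2=67/2213: DF=(1 − 67/2213·(0.975300+0.966600+0.934100))/(1+67/2213) = 8861/10000 ≈ 0.886100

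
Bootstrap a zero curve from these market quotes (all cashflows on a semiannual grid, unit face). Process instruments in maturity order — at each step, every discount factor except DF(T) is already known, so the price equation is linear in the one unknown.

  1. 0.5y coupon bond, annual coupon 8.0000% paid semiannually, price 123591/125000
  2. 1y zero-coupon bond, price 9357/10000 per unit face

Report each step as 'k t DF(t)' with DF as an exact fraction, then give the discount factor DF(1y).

1 1/2 9507/10000
2 1 9357/10000
DF(1y) = 9357/10000 ≈ 0.935700

step 1 [0.5y] bond c/2=1/25: DF=(123591/125000 − 1/25·(0))/(1+1/25) = 9507/10000 ≈ 0.950700
step 2 [1y] zero: DF = P = 9357/10000 ≈ 0.935700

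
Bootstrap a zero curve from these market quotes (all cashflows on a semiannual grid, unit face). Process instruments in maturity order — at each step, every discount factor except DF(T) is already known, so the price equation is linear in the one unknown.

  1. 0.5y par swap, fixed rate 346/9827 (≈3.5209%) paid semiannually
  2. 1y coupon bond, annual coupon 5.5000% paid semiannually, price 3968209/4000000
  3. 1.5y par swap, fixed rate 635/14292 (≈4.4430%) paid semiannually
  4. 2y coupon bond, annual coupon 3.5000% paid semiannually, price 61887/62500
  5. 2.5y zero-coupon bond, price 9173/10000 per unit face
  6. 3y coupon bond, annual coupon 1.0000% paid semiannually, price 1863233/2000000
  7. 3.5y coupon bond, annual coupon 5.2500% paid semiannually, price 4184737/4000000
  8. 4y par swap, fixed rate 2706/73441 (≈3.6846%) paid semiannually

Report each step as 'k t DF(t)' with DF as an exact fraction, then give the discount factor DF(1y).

1 1/2 9827/10000
2 1 587/625
3 3/2 1873/2000
4 2 231/250
5 5/2 9173/10000
6 3 2259/2500
7 7/2 8761/10000
8 4 8647/10000
DF(1y) = 587/625 ≈ 0.939200

step 1 [0.5y] swap r/2=173/9827: DF=(1 − 173/9827·(0))/(1+173/9827) = 9827/10000 ≈ 0.982700
step 2 [1y] bond c/2=11/400: DF=(3968209/4000000 − 11/400·(0.982700))/(1+11/400) = 587/625 ≈ 0.939200
step 3 [1.5y] swap r/2=635/28584: DF=(1 − 635/28584·(0.982700+0.939200))/(1+635/28584) = 1873/2000 ≈ 0.936500
step 4 [2y] bond c/2=7/400: DF=(61887/62500 − 7/400·(0.982700+0.939200+0.936500))/(1+7/400) = 231/250 ≈ 0.924000
step 5 [2.5y] zero: DF = P = 9173/10000 ≈ 0.917300
step 6 [3y] bond c/2=1/200: DF=(1863233/2000000 − 1/200·(0.982700+0.939200+0.936500+0.924000+0.917300))/(1+1/200) = 2259/2500 ≈ 0.903600
step 7 [3.5y] bond c/2=21/800: DF=(4184737/4000000 − 21/800·(0.982700+0.939200+0.936500+0.924000+0.917300+0.903600))/(1+21/800) = 8761/10000 ≈ 0.876100
step 8 [4y] swap r/2=1353/73441: DF=(1 − 1353/73441·(0.982700+0.939200+0.936500+0.924000+0.917300+0.903600+0.876100))/(1+1353/73441) = 8647/10000 ≈ 0.864700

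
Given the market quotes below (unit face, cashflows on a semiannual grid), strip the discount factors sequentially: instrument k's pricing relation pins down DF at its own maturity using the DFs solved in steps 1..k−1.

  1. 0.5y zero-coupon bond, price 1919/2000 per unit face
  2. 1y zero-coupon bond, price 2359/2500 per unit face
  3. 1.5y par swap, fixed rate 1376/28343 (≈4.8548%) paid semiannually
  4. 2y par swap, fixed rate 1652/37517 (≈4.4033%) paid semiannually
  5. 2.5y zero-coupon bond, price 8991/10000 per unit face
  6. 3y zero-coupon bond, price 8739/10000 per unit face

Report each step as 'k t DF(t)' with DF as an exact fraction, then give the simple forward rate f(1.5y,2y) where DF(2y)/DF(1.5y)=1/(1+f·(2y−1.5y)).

1 1/2 1919/2000
2 1 2359/2500
3 3/2 582/625
4 2 4587/5000
5 5/2 8991/10000
6 3 8739/10000
f(1.5y,2y) = ((582/625)/(4587/5000) − 1)/(1/2) = 46/1529 ≈ 3.0085%

step 1 [0.5y] zero: DF = P = 1919/2000 ≈ 0.959500
step 2 [1y] zero: DF = P = 2359/2500 ≈ 0.943600
step 3 [1.5y] swap r/2=688/28343: DF=(1 − 688/28343·(0.959500+0.943600))/(1+688/28343) = 582/625 ≈ 0.931200
step 4 [2y] swap r/2=826/37517: DF=(1 − 826/37517·(0.959500+0.943600+0.931200))/(1+826/37517) = 4587/5000 ≈ 0.917400
step 5 [2.5y] zero: DF = P = 8991/10000 ≈ 0.899100
step 6 [3y] zero: DF = P = 8739/10000 ≈ 0.873900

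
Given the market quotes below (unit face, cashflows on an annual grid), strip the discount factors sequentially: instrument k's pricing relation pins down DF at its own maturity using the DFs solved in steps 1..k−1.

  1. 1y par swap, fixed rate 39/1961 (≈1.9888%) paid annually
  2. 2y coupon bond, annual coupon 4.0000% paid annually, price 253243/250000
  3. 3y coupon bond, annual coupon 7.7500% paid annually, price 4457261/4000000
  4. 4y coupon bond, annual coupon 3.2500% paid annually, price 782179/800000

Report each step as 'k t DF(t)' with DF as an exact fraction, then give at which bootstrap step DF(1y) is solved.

1 1 1961/2000
2 2 9363/10000
3 3 8963/10000
4 4 1073/1250
DF(1y) is solved at step 1

step 1 [1y] swap r/1=39/1961: DF=(1 − 39/1961·(0))/(1+39/1961) = 1961/2000 ≈ 0.980500
step 2 [2y] bond c/1=1/25: DF=(253243/250000 − 1/25·(0.980500))/(1+1/25) = 9363/10000 ≈ 0.936300
step 3 [3y] bond c/1=31/400: DF=(4457261/4000000 − 31/400·(0.980500+0.936300))/(1+31/400) = 8963/10000 ≈ 0.896300
step 4 [4y] bond c/1=13/400: DF=(782179/800000 − 13/400·(0.980500+0.936300+0.896300))/(1+13/400) = 1073/1250 ≈ 0.858400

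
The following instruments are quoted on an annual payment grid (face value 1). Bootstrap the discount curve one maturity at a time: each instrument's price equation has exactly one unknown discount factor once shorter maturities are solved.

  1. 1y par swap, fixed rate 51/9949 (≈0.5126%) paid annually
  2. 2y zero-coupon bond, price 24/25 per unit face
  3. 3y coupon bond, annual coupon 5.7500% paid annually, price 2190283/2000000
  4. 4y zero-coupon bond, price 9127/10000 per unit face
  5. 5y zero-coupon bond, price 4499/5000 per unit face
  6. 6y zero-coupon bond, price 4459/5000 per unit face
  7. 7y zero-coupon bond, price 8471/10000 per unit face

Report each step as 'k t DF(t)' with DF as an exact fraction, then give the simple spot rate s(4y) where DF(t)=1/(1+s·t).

1 1 9949/10000
2 2 24/25
3 3 9293/10000
4 4 9127/10000
5 5 4499/5000
6 6 4459/5000
7 7 8471/10000
s(4y) = (1/(9127/10000) − 1)/(4) = 873/36508 ≈ 2.3913%

step 1 [1y] swap r/1=51/9949: DF=(1 − 51/9949·(0))/(1+51/9949) = 9949/10000 ≈ 0.994900
step 2 [2y] zero: DF = P = 24/25 ≈ 0.960000
step 3 [3y] bond c/1=23/400: DF=(2190283/2000000 − 23/400·(0.994900+0.960000))/(1+23/400) = 9293/10000 ≈ 0.929300
step 4 [4y] zero: DF = P = 9127/10000 ≈ 0.912700
step 5 [5y] zero: DF = P = 4499/5000 ≈ 0.899800
step 6 [6y] zero: DF = P = 4459/5000 ≈ 0.891800
step 7 [7y] zero: DF = P = 8471/10000 ≈ 0.847100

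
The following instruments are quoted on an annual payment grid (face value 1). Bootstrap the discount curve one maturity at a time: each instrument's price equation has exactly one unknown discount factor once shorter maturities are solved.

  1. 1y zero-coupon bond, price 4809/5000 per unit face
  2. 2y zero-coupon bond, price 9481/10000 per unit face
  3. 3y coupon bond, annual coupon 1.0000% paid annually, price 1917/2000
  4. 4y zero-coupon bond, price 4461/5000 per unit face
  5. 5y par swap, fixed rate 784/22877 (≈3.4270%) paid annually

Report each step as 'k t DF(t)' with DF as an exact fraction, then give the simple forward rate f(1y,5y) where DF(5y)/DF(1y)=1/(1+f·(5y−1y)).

step 1 [1y] zero: DF = P = 4809/5000 ≈ 0.961800
step 2 [2y] zero: DF = P = 9481/10000 ≈ 0.948100
step 3 [3y] bond c/1=1/100: DF=(1917/2000 − 1/100·(0.961800+0.948100))/(1+1/100) = 9301/10000 ≈ 0.930100
step 4 [4y] zero: DF = P = 4461/5000 ≈ 0.892200
step 5 [5y] swap r/1=784/22877: DF=(1 − 784/22877·(0.961800+0.948100+0.930100+0.892200))/(1+784/22877) = 527/625 ≈ 0.843200

1 1 4809/5000
2 2 9481/10000
3 3 9301/10000
4 4 4461/5000
5 5 527/625
f(1y,5y) = ((4809/5000)/(527/625) − 1)/(4) = 593/16864 ≈ 3.5164%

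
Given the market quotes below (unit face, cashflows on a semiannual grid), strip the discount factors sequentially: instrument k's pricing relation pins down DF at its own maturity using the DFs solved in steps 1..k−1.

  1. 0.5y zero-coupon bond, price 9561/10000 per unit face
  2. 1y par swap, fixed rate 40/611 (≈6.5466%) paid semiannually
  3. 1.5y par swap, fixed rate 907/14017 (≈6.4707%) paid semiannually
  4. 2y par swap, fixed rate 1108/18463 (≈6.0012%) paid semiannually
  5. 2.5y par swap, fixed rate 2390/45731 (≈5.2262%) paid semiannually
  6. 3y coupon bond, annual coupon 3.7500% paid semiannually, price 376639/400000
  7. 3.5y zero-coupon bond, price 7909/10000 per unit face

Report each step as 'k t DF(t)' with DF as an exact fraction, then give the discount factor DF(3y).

step 1 [0.5y] zero: DF = P = 9561/10000 ≈ 0.956100
step 2 [1y] swap r/2=20/611: DF=(1 − 20/611·(0.956100))/(1+20/611) = 469/500 ≈ 0.938000
step 3 [1.5y] swap r/2=907/28034: DF=(1 − 907/28034·(0.956100+0.938000))/(1+907/28034) = 9093/10000 ≈ 0.909300
step 4 [2y] swap r/2=554/18463: DF=(1 − 554/18463·(0.956100+0.938000+0.909300))/(1+554/18463) = 2223/2500 ≈ 0.889200
step 5 [2.5y] swap r/2=1195/45731: DF=(1 − 1195/45731·(0.956100+0.938000+0.909300+0.889200))/(1+1195/45731) = 1761/2000 ≈ 0.880500
step 6 [3y] bond c/2=3/160: DF=(376639/400000 − 3/160·(0.956100+0.938000+0.909300+0.889200+0.880500))/(1+3/160) = 8401/10000 ≈ 0.840100
step 7 [3.5y] zero: DF = P = 7909/10000 ≈ 0.790900

1 1/2 9561/10000
2 1 469/500
3 3/2 9093/10000
4 2 2223/2500
5 5/2 1761/2000
6 3 8401/10000
7 7/2 7909/10000
DF(3y) = 8401/10000 ≈ 0.840100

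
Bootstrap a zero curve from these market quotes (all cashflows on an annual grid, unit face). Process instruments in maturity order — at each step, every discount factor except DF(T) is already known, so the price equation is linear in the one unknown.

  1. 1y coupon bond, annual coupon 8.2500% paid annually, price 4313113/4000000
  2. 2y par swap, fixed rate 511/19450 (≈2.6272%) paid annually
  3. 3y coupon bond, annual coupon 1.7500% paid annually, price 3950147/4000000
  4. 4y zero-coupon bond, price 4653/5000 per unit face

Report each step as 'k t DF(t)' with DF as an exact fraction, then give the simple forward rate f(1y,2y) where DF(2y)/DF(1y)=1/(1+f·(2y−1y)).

step 1 [1y] bond c/1=33/400: DF=(4313113/4000000 − 33/400·(0))/(1+33/400) = 9961/10000 ≈ 0.996100
step 2 [2y] swap r/1=511/19450: DF=(1 − 511/19450·(0.996100))/(1+511/19450) = 9489/10000 ≈ 0.948900
step 3 [3y] bond c/1=7/400: DF=(3950147/4000000 − 7/400·(0.996100+0.948900))/(1+7/400) = 9371/10000 ≈ 0.937100
step 4 [4y] zero: DF = P = 4653/5000 ≈ 0.930600

1 1 9961/10000
2 2 9489/10000
3 3 9371/10000
4 4 4653/5000
f(1y,2y) = ((9961/10000)/(9489/10000) − 1)/(1) = 472/9489 ≈ 4.9742%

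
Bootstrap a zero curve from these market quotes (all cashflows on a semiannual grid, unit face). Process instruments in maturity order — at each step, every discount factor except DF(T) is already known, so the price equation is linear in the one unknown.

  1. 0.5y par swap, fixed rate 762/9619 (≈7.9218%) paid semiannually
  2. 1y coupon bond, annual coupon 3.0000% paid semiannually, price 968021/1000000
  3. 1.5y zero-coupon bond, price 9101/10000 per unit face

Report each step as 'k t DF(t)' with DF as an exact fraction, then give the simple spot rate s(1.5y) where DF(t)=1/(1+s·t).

1 1/2 9619/10000
2 1 1879/2000
3 3/2 9101/10000
s(1.5y) = (1/(9101/10000) − 1)/(3/2) = 1798/27303 ≈ 6.5854%

step 1 [0.5y] swap r/2=381/9619: DF=(1 − 381/9619·(0))/(1+381/9619) = 9619/10000 ≈ 0.961900
step 2 [1y] bond c/2=3/200: DF=(968021/1000000 − 3/200·(0.961900))/(1+3/200) = 1879/2000 ≈ 0.939500
step 3 [1.5y] zero: DF = P = 9101/10000 ≈ 0.910100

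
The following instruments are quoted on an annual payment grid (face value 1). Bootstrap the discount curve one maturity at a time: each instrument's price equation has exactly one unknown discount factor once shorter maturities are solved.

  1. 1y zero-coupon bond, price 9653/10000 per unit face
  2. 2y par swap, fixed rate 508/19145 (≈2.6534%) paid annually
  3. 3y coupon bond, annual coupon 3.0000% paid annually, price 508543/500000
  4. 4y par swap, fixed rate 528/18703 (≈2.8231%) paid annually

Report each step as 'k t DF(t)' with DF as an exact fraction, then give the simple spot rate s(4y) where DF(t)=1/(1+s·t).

1 1 9653/10000
2 2 2373/2500
3 3 9317/10000
4 4 559/625
s(4y) = (1/(559/625) − 1)/(4) = 33/1118 ≈ 2.9517%

step 1 [1y] zero: DF = P = 9653/10000 ≈ 0.965300
step 2 [2y] swap r/1=508/19145: DF=(1 − 508/19145·(0.965300))/(1+508/19145) = 2373/2500 ≈ 0.949200
step 3 [3y] bond c/1=3/100: DF=(508543/500000 − 3/100·(0.965300+0.949200))/(1+3/100) = 9317/10000 ≈ 0.931700
step 4 [4y] swap r/1=528/18703: DF=(1 − 528/18703·(0.965300+0.949200+0.931700))/(1+528/18703) = 559/625 ≈ 0.894400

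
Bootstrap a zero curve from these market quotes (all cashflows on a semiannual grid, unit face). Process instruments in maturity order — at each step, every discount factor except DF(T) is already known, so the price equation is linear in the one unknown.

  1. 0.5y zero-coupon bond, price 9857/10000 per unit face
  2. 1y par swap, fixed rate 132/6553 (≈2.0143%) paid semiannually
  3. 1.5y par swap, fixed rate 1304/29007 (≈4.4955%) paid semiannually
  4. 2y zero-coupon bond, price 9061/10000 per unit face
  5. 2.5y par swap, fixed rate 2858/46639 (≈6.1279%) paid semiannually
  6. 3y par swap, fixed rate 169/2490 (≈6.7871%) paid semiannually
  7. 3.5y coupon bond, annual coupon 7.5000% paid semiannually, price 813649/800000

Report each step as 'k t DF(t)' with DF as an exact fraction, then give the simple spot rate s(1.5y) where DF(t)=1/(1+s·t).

step 1 [0.5y] zero: DF = P = 9857/10000 ≈ 0.985700
step 2 [1y] swap r/2=66/6553: DF=(1 − 66/6553·(0.985700))/(1+66/6553) = 4901/5000 ≈ 0.980200
step 3 [1.5y] swap r/2=652/29007: DF=(1 − 652/29007·(0.985700+0.980200))/(1+652/29007) = 2337/2500 ≈ 0.934800
step 4 [2y] zero: DF = P = 9061/10000 ≈ 0.906100
step 5 [2.5y] swap r/2=1429/46639: DF=(1 − 1429/46639·(0.985700+0.980200+0.934800+0.906100))/(1+1429/46639) = 8571/10000 ≈ 0.857100
step 6 [3y] swap r/2=169/4980: DF=(1 − 169/4980·(0.985700+0.980200+0.934800+0.906100+0.857100))/(1+169/4980) = 8141/10000 ≈ 0.814100
step 7 [3.5y] bond c/2=3/80: DF=(813649/800000 − 3/80·(0.985700+0.980200+0.934800+0.906100+0.857100+0.814100))/(1+3/80) = 7823/10000 ≈ 0.782300

1 1/2 9857/10000
2 1 4901/5000
3 3/2 2337/2500
4 2 9061/10000
5 5/2 8571/10000
6 3 8141/10000
7 7/2 7823/10000
s(1.5y) = (1/(2337/2500) − 1)/(3/2) = 326/7011 ≈ 4.6498%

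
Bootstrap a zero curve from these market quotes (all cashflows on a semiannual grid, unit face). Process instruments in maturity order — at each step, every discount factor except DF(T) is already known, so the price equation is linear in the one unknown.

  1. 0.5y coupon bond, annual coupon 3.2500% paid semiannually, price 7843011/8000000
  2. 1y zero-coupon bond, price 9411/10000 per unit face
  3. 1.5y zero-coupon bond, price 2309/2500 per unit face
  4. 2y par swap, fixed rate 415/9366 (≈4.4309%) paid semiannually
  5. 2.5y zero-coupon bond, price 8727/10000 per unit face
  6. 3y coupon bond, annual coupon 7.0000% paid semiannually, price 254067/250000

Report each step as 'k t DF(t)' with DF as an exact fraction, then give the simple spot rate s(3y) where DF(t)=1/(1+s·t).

step 1 [0.5y] bond c/2=13/800: DF=(7843011/8000000 − 13/800·(0))/(1+13/800) = 9647/10000 ≈ 0.964700
step 2 [1y] zero: DF = P = 9411/10000 ≈ 0.941100
step 3 [1.5y] zero: DF = P = 2309/2500 ≈ 0.923600
step 4 [2y] swap r/2=415/18732: DF=(1 − 415/18732·(0.964700+0.941100+0.923600))/(1+415/18732) = 917/1000 ≈ 0.917000
step 5 [2.5y] zero: DF = P = 8727/10000 ≈ 0.872700
step 6 [3y] bond c/2=7/200: DF=(254067/250000 − 7/200·(0.964700+0.941100+0.923600+0.917000+0.872700))/(1+7/200) = 8257/10000 ≈ 0.825700

1 1/2 9647/10000
2 1 9411/10000
3 3/2 2309/2500
4 2 917/1000
5 5/2 8727/10000
6 3 8257/10000
s(3y) = (1/(8257/10000) − 1)/(3) = 581/8257 ≈ 7.0365%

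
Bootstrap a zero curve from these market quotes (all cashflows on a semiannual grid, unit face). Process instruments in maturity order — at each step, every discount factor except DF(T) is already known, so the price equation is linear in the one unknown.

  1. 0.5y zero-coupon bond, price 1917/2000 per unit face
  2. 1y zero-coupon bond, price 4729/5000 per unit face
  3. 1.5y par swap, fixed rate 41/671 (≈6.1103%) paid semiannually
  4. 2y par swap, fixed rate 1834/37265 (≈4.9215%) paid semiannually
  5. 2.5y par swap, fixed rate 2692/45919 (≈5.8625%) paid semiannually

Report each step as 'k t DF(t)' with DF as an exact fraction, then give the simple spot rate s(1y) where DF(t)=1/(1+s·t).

1 1/2 1917/2000
2 1 4729/5000
3 3/2 9139/10000
4 2 9083/10000
5 5/2 4327/5000
s(1y) = (1/(4729/5000) − 1)/(1) = 271/4729 ≈ 5.7306%

step 1 [0.5y] zero: DF = P = 1917/2000 ≈ 0.958500
step 2 [1y] zero: DF = P = 4729/5000 ≈ 0.945800
step 3 [1.5y] swap r/2=41/1342: DF=(1 − 41/1342·(0.958500+0.945800))/(1+41/1342) = 9139/10000 ≈ 0.913900
step 4 [2y] swap r/2=917/37265: DF=(1 − 917/37265·(0.958500+0.945800+0.913900))/(1+917/37265) = 9083/10000 ≈ 0.908300
step 5 [2.5y] swap r/2=1346/45919: DF=(1 − 1346/45919·(0.958500+0.945800+0.913900+0.908300))/(1+1346/45919) = 4327/5000 ≈ 0.865400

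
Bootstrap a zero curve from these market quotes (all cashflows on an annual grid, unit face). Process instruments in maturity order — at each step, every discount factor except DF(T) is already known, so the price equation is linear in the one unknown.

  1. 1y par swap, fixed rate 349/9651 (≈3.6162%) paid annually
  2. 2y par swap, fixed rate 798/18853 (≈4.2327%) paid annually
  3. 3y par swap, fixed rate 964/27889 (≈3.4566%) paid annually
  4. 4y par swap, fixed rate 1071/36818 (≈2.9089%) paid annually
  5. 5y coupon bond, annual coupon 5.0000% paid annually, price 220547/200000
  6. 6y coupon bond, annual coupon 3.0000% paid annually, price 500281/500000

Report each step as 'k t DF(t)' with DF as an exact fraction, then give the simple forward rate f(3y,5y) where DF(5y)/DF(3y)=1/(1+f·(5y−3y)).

1 1 9651/10000
2 2 4601/5000
3 3 2259/2500
4 4 8929/10000
5 5 8749/10000
6 6 8387/10000
f(3y,5y) = ((2259/2500)/(8749/10000) − 1)/(2) = 287/17498 ≈ 1.6402%

step 1 [1y] swap r/1=349/9651: DF=(1 − 349/9651·(0))/(1+349/9651) = 9651/10000 ≈ 0.965100
step 2 [2y] swap r/1=798/18853: DF=(1 − 798/18853·(0.965100))/(1+798/18853) = 4601/5000 ≈ 0.920200
step 3 [3y] swap r/1=964/27889: DF=(1 − 964/27889·(0.965100+0.920200))/(1+964/27889) = 2259/2500 ≈ 0.903600
step 4 [4y] swap r/1=1071/36818: DF=(1 − 1071/36818·(0.965100+0.920200+0.903600))/(1+1071/36818) = 8929/10000 ≈ 0.892900
step 5 [5y] bond c/1=1/20: DF=(220547/200000 − 1/20·(0.965100+0.920200+0.903600+0.892900))/(1+1/20) = 8749/10000 ≈ 0.874900
step 6 [6y] bond c/1=3/100: DF=(500281/500000 − 3/100·(0.965100+0.920200+0.903600+0.892900+0.874900))/(1+3/100) = 8387/10000 ≈ 0.838700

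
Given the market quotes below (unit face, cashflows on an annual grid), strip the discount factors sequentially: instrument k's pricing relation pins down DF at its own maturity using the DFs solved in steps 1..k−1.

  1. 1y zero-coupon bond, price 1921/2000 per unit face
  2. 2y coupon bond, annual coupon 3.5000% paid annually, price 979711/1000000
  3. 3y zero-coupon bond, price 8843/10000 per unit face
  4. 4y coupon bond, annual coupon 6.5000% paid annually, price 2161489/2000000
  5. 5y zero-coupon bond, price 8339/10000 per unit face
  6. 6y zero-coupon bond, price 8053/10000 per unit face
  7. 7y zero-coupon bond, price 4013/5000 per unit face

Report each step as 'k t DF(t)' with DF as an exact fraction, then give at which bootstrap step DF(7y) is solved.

step 1 [1y] zero: DF = P = 1921/2000 ≈ 0.960500
step 2 [2y] bond c/1=7/200: DF=(979711/1000000 − 7/200·(0.960500))/(1+7/200) = 9141/10000 ≈ 0.914100
step 3 [3y] zero: DF = P = 8843/10000 ≈ 0.884300
step 4 [4y] bond c/1=13/200: DF=(2161489/2000000 − 13/200·(0.960500+0.914100+0.884300))/(1+13/200) = 529/625 ≈ 0.846400
step 5 [5y] zero: DF = P = 8339/10000 ≈ 0.833900
step 6 [6y] zero: DF = P = 8053/10000 ≈ 0.805300
step 7 [7y] zero: DF = P = 4013/5000 ≈ 0.802600

1 1 1921/2000
2 2 9141/10000
3 3 8843/10000
4 4 529/625
5 5 8339/10000
6 6 8053/10000
7 7 4013/5000
DF(7y) is solved at step 7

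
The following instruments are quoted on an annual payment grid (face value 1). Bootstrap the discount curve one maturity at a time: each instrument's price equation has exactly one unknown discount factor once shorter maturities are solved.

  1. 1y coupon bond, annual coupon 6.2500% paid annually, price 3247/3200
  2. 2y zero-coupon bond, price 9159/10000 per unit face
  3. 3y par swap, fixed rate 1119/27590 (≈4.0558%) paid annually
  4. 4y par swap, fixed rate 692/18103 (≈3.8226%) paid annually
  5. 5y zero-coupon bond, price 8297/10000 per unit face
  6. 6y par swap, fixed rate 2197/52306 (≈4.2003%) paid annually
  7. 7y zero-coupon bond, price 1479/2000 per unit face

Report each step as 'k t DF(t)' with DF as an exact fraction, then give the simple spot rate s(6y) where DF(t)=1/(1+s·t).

1 1 191/200
2 2 9159/10000
3 3 8881/10000
4 4 1077/1250
5 5 8297/10000
6 6 7803/10000
7 7 1479/2000
s(6y) = (1/(7803/10000) − 1)/(6) = 2197/46818 ≈ 4.6926%

step 1 [1y] bond c/1=1/16: DF=(3247/3200 − 1/16·(0))/(1+1/16) = 191/200 ≈ 0.955000
step 2 [2y] zero: DF = P = 9159/10000 ≈ 0.915900
step 3 [3y] swap r/1=1119/27590: DF=(1 − 1119/27590·(0.955000+0.915900))/(1+1119/27590) = 8881/10000 ≈ 0.888100
step 4 [4y] swap r/1=692/18103: DF=(1 − 692/18103·(0.955000+0.915900+0.888100))/(1+692/18103) = 1077/1250 ≈ 0.861600
step 5 [5y] zero: DF = P = 8297/10000 ≈ 0.829700
step 6 [6y] swap r/1=2197/52306: DF=(1 − 2197/52306·(0.955000+0.915900+0.888100+0.861600+0.829700))/(1+2197/52306) = 7803/10000 ≈ 0.780300
step 7 [7y] zero: DF = P = 1479/2000 ≈ 0.739500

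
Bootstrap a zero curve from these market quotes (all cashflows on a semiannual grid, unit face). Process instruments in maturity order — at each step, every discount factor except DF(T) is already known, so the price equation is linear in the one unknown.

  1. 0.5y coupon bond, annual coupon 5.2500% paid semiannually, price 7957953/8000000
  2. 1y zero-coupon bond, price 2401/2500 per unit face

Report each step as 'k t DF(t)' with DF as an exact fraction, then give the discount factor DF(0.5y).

1 1/2 9693/10000
2 1 2401/2500
DF(0.5y) = 9693/10000 ≈ 0.969300

step 1 [0.5y] bond c/2=21/800: DF=(7957953/8000000 − 21/800·(0))/(1+21/800) = 9693/10000 ≈ 0.969300
step 2 [1y] zero: DF = P = 2401/2500 ≈ 0.960400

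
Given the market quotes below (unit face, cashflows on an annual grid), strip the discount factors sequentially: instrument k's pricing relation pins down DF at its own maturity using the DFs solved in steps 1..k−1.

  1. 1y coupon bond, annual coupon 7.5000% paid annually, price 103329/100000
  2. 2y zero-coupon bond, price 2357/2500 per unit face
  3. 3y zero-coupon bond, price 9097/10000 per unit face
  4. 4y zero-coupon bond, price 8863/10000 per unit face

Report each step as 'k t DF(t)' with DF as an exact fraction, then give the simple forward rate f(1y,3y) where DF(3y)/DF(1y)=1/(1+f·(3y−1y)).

step 1 [1y] bond c/1=3/40: DF=(103329/100000 − 3/40·(0))/(1+3/40) = 2403/2500 ≈ 0.961200
step 2 [2y] zero: DF = P = 2357/2500 ≈ 0.942800
step 3 [3y] zero: DF = P = 9097/10000 ≈ 0.909700
step 4 [4y] zero: DF = P = 8863/10000 ≈ 0.886300

1 1 2403/2500
2 2 2357/2500
3 3 9097/10000
4 4 8863/10000
f(1y,3y) = ((2403/2500)/(9097/10000) − 1)/(2) = 515/18194 ≈ 2.8306%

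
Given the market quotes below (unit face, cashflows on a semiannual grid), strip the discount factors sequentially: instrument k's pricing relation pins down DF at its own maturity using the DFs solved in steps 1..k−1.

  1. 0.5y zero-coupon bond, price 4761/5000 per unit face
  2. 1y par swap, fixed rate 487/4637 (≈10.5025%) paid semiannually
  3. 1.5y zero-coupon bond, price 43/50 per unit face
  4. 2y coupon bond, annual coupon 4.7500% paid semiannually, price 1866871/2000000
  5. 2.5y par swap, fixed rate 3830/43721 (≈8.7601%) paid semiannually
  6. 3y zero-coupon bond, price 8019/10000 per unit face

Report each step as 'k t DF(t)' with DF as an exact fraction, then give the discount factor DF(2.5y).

1 1/2 4761/5000
2 1 4513/5000
3 3/2 43/50
4 2 1061/1250
5 5/2 1617/2000
6 3 8019/10000
DF(2.5y) = 1617/2000 ≈ 0.808500

step 1 [0.5y] zero: DF = P = 4761/5000 ≈ 0.952200
step 2 [1y] swap r/2=487/9274: DF=(1 − 487/9274·(0.952200))/(1+487/9274) = 4513/5000 ≈ 0.902600
step 3 [1.5y] zero: DF = P = 43/50 ≈ 0.860000
step 4 [2y] bond c/2=19/800: DF=(1866871/2000000 − 19/800·(0.952200+0.902600+0.860000))/(1+19/800) = 1061/1250 ≈ 0.848800
step 5 [2.5y] swap r/2=1915/43721: DF=(1 − 1915/43721·(0.952200+0.902600+0.860000+0.848800))/(1+1915/43721) = 1617/2000 ≈ 0.808500
step 6 [3y] zero: DF = P = 8019/10000 ≈ 0.801900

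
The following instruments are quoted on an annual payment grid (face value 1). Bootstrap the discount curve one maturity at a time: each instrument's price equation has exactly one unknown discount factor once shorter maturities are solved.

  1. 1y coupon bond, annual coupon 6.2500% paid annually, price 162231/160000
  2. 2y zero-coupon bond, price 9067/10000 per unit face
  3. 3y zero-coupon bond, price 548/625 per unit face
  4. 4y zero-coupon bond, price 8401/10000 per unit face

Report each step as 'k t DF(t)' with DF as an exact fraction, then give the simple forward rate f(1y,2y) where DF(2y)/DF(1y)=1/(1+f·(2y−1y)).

1 1 9543/10000
2 2 9067/10000
3 3 548/625
4 4 8401/10000
f(1y,2y) = ((9543/10000)/(9067/10000) − 1)/(1) = 476/9067 ≈ 5.2498%

step 1 [1y] bond c/1=1/16: DF=(162231/160000 − 1/16·(0))/(1+1/16) = 9543/10000 ≈ 0.954300
step 2 [2y] zero: DF = P = 9067/10000 ≈ 0.906700
step 3 [3y] zero: DF = P = 548/625 ≈ 0.876800
step 4 [4y] zero: DF = P = 8401/10000 ≈ 0.840100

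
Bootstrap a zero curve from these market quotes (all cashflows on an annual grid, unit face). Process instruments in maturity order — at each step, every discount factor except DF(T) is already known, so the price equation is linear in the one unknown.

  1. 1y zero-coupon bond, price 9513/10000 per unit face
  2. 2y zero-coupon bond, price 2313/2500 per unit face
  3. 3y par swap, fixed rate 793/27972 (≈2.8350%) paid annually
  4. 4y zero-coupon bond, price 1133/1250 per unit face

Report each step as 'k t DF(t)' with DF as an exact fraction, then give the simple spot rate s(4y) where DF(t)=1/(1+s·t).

step 1 [1y] zero: DF = P = 9513/10000 ≈ 0.951300
step 2 [2y] zero: DF = P = 2313/2500 ≈ 0.925200
step 3 [3y] swap r/1=793/27972: DF=(1 − 793/27972·(0.951300+0.925200))/(1+793/27972) = 9207/10000 ≈ 0.920700
step 4 [4y] zero: DF = P = 1133/1250 ≈ 0.906400

1 1 9513/10000
2 2 2313/2500
3 3 9207/10000
4 4 1133/1250
s(4y) = (1/(1133/1250) − 1)/(4) = 117/4532 ≈ 2.5816%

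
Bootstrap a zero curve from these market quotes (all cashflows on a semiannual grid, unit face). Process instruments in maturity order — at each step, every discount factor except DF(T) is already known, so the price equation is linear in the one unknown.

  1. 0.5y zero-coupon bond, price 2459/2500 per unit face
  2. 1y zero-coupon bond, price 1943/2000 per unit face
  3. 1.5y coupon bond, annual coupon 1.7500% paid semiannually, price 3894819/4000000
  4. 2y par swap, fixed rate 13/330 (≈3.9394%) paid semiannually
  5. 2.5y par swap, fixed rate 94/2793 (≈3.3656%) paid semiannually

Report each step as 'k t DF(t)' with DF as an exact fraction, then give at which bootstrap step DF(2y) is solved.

1 1/2 2459/2500
2 1 1943/2000
3 3/2 9483/10000
4 2 4623/5000
5 5/2 9201/10000
DF(2y) is solved at step 4

step 1 [0.5y] zero: DF = P = 2459/2500 ≈ 0.983600
step 2 [1y] zero: DF = P = 1943/2000 ≈ 0.971500
step 3 [1.5y] bond c/2=7/800: DF=(3894819/4000000 − 7/800·(0.983600+0.971500))/(1+7/800) = 9483/10000 ≈ 0.948300
step 4 [2y] swap r/2=13/660: DF=(1 − 13/660·(0.983600+0.971500+0.948300))/(1+13/660) = 4623/5000 ≈ 0.924600
step 5 [2.5y] swap r/2=47/2793: DF=(1 − 47/2793·(0.983600+0.971500+0.948300+0.924600))/(1+47/2793) = 9201/10000 ≈ 0.920100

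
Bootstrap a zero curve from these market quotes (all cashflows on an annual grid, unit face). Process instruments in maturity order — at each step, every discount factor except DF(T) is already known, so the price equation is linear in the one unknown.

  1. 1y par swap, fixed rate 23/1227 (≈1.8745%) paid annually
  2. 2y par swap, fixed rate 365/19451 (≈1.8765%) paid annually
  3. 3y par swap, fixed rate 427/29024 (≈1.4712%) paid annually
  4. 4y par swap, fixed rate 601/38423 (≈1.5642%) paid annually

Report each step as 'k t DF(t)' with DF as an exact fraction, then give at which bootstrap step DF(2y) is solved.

step 1 [1y] swap r/1=23/1227: DF=(1 − 23/1227·(0))/(1+23/1227) = 1227/1250 ≈ 0.981600
step 2 [2y] swap r/1=365/19451: DF=(1 − 365/19451·(0.981600))/(1+365/19451) = 1927/2000 ≈ 0.963500
step 3 [3y] swap r/1=427/29024: DF=(1 − 427/29024·(0.981600+0.963500))/(1+427/29024) = 9573/10000 ≈ 0.957300
step 4 [4y] swap r/1=601/38423: DF=(1 − 601/38423·(0.981600+0.963500+0.957300))/(1+601/38423) = 9399/10000 ≈ 0.939900

1 1 1227/1250
2 2 1927/2000
3 3 9573/10000
4 4 9399/10000
DF(2y) is solved at step 2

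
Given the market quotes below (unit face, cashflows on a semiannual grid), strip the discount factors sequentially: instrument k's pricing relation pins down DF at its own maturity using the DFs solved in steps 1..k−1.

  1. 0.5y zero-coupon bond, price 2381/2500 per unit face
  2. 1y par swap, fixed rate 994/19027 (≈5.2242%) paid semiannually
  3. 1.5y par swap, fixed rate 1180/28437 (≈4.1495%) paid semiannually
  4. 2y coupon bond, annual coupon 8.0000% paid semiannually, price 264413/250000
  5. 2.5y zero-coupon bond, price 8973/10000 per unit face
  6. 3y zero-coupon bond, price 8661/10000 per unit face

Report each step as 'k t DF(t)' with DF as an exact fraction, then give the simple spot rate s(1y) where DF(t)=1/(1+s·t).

1 1/2 2381/2500
2 1 9503/10000
3 3/2 941/1000
4 2 2269/2500
5 5/2 8973/10000
6 3 8661/10000
s(1y) = (1/(9503/10000) − 1)/(1) = 497/9503 ≈ 5.2299%

step 1 [0.5y] zero: DF = P = 2381/2500 ≈ 0.952400
step 2 [1y] swap r/2=497/19027: DF=(1 − 497/19027·(0.952400))/(1+497/19027) = 9503/10000 ≈ 0.950300
step 3 [1.5y] swap r/2=590/28437: DF=(1 − 590/28437·(0.952400+0.950300))/(1+590/28437) = 941/1000 ≈ 0.941000
step 4 [2y] bond c/2=1/25: DF=(264413/250000 − 1/25·(0.952400+0.950300+0.941000))/(1+1/25) = 2269/2500 ≈ 0.907600
step 5 [2.5y] zero: DF = P = 8973/10000 ≈ 0.897300
step 6 [3y] zero: DF = P = 8661/10000 ≈ 0.866100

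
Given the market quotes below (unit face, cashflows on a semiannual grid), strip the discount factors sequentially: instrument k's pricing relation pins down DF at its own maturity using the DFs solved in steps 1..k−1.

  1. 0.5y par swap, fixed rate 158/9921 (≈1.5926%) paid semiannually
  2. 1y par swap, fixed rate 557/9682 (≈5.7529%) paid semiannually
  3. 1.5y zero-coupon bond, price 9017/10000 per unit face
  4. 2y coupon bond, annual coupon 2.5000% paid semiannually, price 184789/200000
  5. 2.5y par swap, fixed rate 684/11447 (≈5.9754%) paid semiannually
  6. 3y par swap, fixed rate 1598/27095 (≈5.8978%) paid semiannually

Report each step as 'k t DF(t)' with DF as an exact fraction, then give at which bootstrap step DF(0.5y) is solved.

step 1 [0.5y] swap r/2=79/9921: DF=(1 − 79/9921·(0))/(1+79/9921) = 9921/10000 ≈ 0.992100
step 2 [1y] swap r/2=557/19364: DF=(1 − 557/19364·(0.992100))/(1+557/19364) = 9443/10000 ≈ 0.944300
step 3 [1.5y] zero: DF = P = 9017/10000 ≈ 0.901700
step 4 [2y] bond c/2=1/80: DF=(184789/200000 − 1/80·(0.992100+0.944300+0.901700))/(1+1/80) = 351/400 ≈ 0.877500
step 5 [2.5y] swap r/2=342/11447: DF=(1 − 342/11447·(0.992100+0.944300+0.901700+0.877500))/(1+342/11447) = 1079/1250 ≈ 0.863200
step 6 [3y] swap r/2=799/27095: DF=(1 − 799/27095·(0.992100+0.944300+0.901700+0.877500+0.863200))/(1+799/27095) = 4201/5000 ≈ 0.840200

1 1/2 9921/10000
2 1 9443/10000
3 3/2 9017/10000
4 2 351/400
5 5/2 1079/1250
6 3 4201/5000
DF(0.5y) is solved at step 1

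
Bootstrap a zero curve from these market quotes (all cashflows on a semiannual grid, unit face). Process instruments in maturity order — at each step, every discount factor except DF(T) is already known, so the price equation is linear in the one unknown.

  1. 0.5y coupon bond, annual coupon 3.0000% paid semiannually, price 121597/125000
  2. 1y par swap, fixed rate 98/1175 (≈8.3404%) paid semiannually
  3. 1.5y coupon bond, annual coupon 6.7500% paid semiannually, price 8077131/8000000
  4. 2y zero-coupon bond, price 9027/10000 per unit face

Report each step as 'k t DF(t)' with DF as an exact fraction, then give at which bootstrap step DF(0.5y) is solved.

step 1 [0.5y] bond c/2=3/200: DF=(121597/125000 − 3/200·(0))/(1+3/200) = 599/625 ≈ 0.958400
step 2 [1y] swap r/2=49/1175: DF=(1 − 49/1175·(0.958400))/(1+49/1175) = 576/625 ≈ 0.921600
step 3 [1.5y] bond c/2=27/800: DF=(8077131/8000000 − 27/800·(0.958400+0.921600))/(1+27/800) = 9153/10000 ≈ 0.915300
step 4 [2y] zero: DF = P = 9027/10000 ≈ 0.902700

1 1/2 599/625
2 1 576/625
3 3/2 9153/10000
4 2 9027/10000
DF(0.5y) is solved at step 1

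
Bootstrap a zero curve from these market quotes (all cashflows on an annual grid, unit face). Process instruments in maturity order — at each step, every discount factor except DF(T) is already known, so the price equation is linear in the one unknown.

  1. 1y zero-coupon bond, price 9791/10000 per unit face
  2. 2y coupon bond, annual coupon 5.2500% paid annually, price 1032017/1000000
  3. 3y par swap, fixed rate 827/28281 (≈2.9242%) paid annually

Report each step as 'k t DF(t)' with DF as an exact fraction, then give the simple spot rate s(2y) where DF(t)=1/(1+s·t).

step 1 [1y] zero: DF = P = 9791/10000 ≈ 0.979100
step 2 [2y] bond c/1=21/400: DF=(1032017/1000000 − 21/400·(0.979100))/(1+21/400) = 9317/10000 ≈ 0.931700
step 3 [3y] swap r/1=827/28281: DF=(1 − 827/28281·(0.979100+0.931700))/(1+827/28281) = 9173/10000 ≈ 0.917300

1 1 9791/10000
2 2 9317/10000
3 3 9173/10000
s(2y) = (1/(9317/10000) − 1)/(2) = 683/18634 ≈ 3.6653%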